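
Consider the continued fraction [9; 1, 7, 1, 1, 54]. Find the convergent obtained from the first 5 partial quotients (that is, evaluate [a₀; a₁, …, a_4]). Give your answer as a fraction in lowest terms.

168/17

a_0 = 9: 9/1
a_1 = 1: 10/1
a_2 = 7: 79/8
a_3 = 1: 89/9
a_4 = 1: 168/17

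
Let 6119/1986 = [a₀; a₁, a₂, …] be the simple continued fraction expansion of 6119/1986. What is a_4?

Run the Euclidean algorithm, recording each quotient:
6119 = 3·1986 + 161, so a_0 = 3
1986 = 12·161 + 54, so a_1 = 12
161 = 2·54 + 53, so a_2 = 2
54 = 1·53 + 1, so a_3 = 1
53 = 53·1 + 0, so a_4 = 53

53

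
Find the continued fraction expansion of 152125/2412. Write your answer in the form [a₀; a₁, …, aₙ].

[63; 14, 3, 1, 2, 15]

Run the Euclidean algorithm, recording each quotient:
152125 = 63·2412 + 169, so a_0 = 63
2412 = 14·169 + 46, so a_1 = 14
169 = 3·46 + 31, so a_2 = 3
46 = 1·31 + 15, so a_3 = 1
31 = 2·15 + 1, so a_4 = 2
15 = 15·1 + 0, so a_5 = 15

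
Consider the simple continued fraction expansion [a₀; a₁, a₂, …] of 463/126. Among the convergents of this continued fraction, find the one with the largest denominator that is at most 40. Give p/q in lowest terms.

a_0 = 3: 3/1  (≤ bound)
a_1 = 1: 4/1  (≤ bound)
a_2 = 2: 11/3  (≤ bound)
a_3 = 13: 147/40  (≤ bound)
a_4 = 1: 158/43  (> 40, stop)

147/40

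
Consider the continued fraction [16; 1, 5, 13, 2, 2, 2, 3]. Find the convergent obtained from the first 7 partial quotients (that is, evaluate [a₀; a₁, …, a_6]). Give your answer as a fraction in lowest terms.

Start with 2.
2 + 1/(2/1) = 2 + 1/2 = 5/2
2 + 1/(5/2) = 2 + 2/5 = 12/5
13 + 1/(12/5) = 13 + 5/12 = 161/12
5 + 1/(161/12) = 5 + 12/161 = 817/161
1 + 1/(817/161) = 1 + 161/817 = 978/817
16 + 1/(978/817) = 16 + 817/978 = 16465/978

16465/978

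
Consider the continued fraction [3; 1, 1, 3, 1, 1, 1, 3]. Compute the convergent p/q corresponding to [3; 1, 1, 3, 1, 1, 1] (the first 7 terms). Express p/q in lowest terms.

a_0 = 3: 3/1
a_1 = 1: 4/1
a_2 = 1: 7/2
a_3 = 3: 25/7
a_4 = 1: 32/9
a_5 = 1: 57/16
a_6 = 1: 89/25

89/25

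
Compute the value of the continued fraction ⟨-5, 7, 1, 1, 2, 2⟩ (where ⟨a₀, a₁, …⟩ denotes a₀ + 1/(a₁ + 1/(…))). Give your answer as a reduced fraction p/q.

Build up convergents one term at a time:
a_0 = -5: -5/1
a_1 = 7: -34/7
a_2 = 1: -39/8
a_3 = 1: -73/15
a_4 = 2: -185/38
a_5 = 2: -443/91

-443/91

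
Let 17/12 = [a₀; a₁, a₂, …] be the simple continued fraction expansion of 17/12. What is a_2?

2

⌊17/12⌋ = 1, remainder 5
⌊12/5⌋ = 2, remainder 2
⌊5/2⌋ = 2, remainder 1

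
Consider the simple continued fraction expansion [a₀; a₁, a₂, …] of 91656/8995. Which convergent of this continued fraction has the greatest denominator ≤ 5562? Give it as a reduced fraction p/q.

List convergents until the denominator exceeds the bound:
a_0 = 10: 10/1  (≤ bound)
a_1 = 5: 51/5  (≤ bound)
a_2 = 3: 163/16  (≤ bound)
a_3 = 1: 214/21  (≤ bound)
a_4 = 2: 591/58  (≤ bound)
a_5 = 51: 30355/2979  (≤ bound)
a_6 = 3: 91656/8995  (> 5562, stop)

30355/2979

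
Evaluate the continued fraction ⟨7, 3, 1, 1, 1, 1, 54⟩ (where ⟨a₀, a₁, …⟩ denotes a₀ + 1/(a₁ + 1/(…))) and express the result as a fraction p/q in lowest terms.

7154/983

Build up convergents one term at a time:
a_0 = 7: 7/1
a_1 = 3: 22/3
a_2 = 1: 29/4
a_3 = 1: 51/7
a_4 = 1: 80/11
a_5 = 1: 131/18
a_6 = 54: 7154/983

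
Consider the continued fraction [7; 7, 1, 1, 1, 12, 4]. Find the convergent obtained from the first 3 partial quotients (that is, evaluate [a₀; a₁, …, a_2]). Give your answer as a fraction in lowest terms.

Start with 1.
7 + 1/(1/1) = 7 + 1/1 = 8/1
7 + 1/(8/1) = 7 + 1/8 = 57/8

57/8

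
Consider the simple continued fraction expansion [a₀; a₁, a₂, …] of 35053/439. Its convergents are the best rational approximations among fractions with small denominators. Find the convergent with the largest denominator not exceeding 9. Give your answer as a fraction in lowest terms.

559/7

a_0 = 79: 79/1  (≤ bound)
a_1 = 1: 80/1  (≤ bound)
a_2 = 5: 479/6  (≤ bound)
a_3 = 1: 559/7  (≤ bound)
a_4 = 1: 1038/13  (> 9, stop)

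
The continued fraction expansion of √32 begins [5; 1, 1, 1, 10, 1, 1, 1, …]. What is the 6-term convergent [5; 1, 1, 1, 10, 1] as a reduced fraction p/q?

a_0 = 5: 5/1
a_1 = 1: 6/1
a_2 = 1: 11/2
a_3 = 1: 17/3
a_4 = 10: 181/32
a_5 = 1: 198/35

198/35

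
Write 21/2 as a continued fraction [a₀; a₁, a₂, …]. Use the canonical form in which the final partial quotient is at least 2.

[10; 2]

Repeatedly divide and take the remainder:
⌊21/2⌋ = 10, remainder 1
⌊2/1⌋ = 2, remainder 0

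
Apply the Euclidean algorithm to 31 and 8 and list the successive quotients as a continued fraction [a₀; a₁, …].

[3; 1, 7]

⌊31/8⌋ = 3, remainder 7
⌊8/7⌋ = 1, remainder 1
⌊7/1⌋ = 7, remainder 0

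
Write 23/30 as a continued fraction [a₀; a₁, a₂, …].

Run the Euclidean algorithm, recording each quotient:
⌊23/30⌋ = 0, remainder 23
⌊30/23⌋ = 1, remainder 7
⌊23/7⌋ = 3, remainder 2
⌊7/2⌋ = 3, remainder 1
⌊2/1⌋ = 2, remainder 0

[0; 1, 3, 3, 2]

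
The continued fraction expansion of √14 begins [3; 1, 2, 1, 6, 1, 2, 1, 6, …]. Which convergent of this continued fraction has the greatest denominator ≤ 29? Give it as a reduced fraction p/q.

101/27

List convergents until the denominator exceeds the bound:
a_0 = 3: 3/1  (≤ bound)
a_1 = 1: 4/1  (≤ bound)
a_2 = 2: 11/3  (≤ bound)
a_3 = 1: 15/4  (≤ bound)
a_4 = 6: 101/27  (≤ bound)
a_5 = 1: 116/31  (> 29, stop)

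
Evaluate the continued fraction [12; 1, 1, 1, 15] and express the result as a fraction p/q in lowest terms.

595/47

Start with 15.
1 + 1/(15/1) = 1 + 1/15 = 16/15
1 + 1/(16/15) = 1 + 15/16 = 31/16
1 + 1/(31/16) = 1 + 16/31 = 47/31
12 + 1/(47/31) = 12 + 31/47 = 595/47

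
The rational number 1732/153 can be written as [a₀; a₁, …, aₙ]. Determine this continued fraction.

1732 ÷ 153 → quotient 11, remainder 49
153 ÷ 49 → quotient 3, remainder 6
49 ÷ 6 → quotient 8, remainder 1
6 ÷ 1 → quotient 6, remainder 0

[11; 3, 8, 6]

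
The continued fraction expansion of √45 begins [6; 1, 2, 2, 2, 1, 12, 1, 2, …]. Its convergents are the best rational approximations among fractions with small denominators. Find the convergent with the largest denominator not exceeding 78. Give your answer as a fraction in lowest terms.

List convergents until the denominator exceeds the bound:
a_0 = 6: 6/1  (≤ bound)
a_1 = 1: 7/1  (≤ bound)
a_2 = 2: 20/3  (≤ bound)
a_3 = 2: 47/7  (≤ bound)
a_4 = 2: 114/17  (≤ bound)
a_5 = 1: 161/24  (≤ bound)
a_6 = 12: 2046/305  (> 78, stop)

161/24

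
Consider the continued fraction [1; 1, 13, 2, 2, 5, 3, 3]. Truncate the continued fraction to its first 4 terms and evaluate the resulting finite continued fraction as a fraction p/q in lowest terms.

Compute successive convergents:
a_0 = 1: 1/1
a_1 = 1: 2/1
a_2 = 13: 27/14
a_3 = 2: 56/29

56/29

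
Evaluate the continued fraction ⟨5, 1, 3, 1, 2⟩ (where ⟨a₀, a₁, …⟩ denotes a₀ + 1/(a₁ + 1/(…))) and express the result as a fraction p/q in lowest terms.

81/14

Start with 2.
1 + 1/(2/1) = 1 + 1/2 = 3/2
3 + 1/(3/2) = 3 + 2/3 = 11/3
1 + 1/(11/3) = 1 + 3/11 = 14/11
5 + 1/(14/11) = 5 + 11/14 = 81/14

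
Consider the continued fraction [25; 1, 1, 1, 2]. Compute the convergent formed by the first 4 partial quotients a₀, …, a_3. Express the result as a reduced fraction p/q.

77/3

Use the convergent recurrence hₖ = aₖ·hₖ₋₁ + hₖ₋₂ (and likewise for the denominators kₖ):
a_0 = 25: 25/1
a_1 = 1: 26/1
a_2 = 1: 51/2
a_3 = 1: 77/3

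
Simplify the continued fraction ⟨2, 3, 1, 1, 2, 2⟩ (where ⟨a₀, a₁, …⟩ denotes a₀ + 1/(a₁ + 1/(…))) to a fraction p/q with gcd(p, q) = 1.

98/43

a_0 = 2: 2/1
a_1 = 3: 7/3
a_2 = 1: 9/4
a_3 = 1: 16/7
a_4 = 2: 41/18
a_5 = 2: 98/43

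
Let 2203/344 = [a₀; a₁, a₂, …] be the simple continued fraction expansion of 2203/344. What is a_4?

2

2203 = 6·344 + 139, so a_0 = 6
344 = 2·139 + 66, so a_1 = 2
139 = 2·66 + 7, so a_2 = 2
66 = 9·7 + 3, so a_3 = 9
7 = 2·3 + 1, so a_4 = 2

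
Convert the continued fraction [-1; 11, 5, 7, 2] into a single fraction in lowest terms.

-785/862

a_0 = -1: -1/1
a_1 = 11: -10/11
a_2 = 5: -51/56
a_3 = 7: -367/403
a_4 = 2: -785/862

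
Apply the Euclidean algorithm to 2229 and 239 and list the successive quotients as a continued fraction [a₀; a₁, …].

[9; 3, 15, 1, 1, 2]

2229 = 9·239 + 78, so a_0 = 9
239 = 3·78 + 5, so a_1 = 3
78 = 15·5 + 3, so a_2 = 15
5 = 1·3 + 2, so a_3 = 1
3 = 1·2 + 1, so a_4 = 1
2 = 2·1 + 0, so a_5 = 2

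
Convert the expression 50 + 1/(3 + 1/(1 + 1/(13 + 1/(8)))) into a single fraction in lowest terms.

Build up convergents one term at a time:
a_0 = 50: 50/1
a_1 = 3: 151/3
a_2 = 1: 201/4
a_3 = 13: 2764/55
a_4 = 8: 22313/444

22313/444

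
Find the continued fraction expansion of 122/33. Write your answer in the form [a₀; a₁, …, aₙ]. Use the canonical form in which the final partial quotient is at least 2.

[3; 1, 2, 3, 3]

Run the Euclidean algorithm, recording each quotient:
⌊122/33⌋ = 3, remainder 23
⌊33/23⌋ = 1, remainder 10
⌊23/10⌋ = 2, remainder 3
⌊10/3⌋ = 3, remainder 1
⌊3/1⌋ = 3, remainder 0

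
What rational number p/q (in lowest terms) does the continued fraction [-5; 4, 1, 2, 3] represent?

Start with 3.
2 + 1/(3/1) = 2 + 1/3 = 7/3
1 + 1/(7/3) = 1 + 3/7 = 10/7
4 + 1/(10/7) = 4 + 7/10 = 47/10
-5 + 1/(47/10) = -5 + 10/47 = -225/47

-225/47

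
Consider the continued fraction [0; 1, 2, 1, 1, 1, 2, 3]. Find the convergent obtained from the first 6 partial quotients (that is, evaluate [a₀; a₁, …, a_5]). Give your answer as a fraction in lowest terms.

8/11

Work from the innermost term outward:
Start with 1.
1 + 1/(1/1) = 1 + 1/1 = 2/1
1 + 1/(2/1) = 1 + 1/2 = 3/2
2 + 1/(3/2) = 2 + 2/3 = 8/3
1 + 1/(8/3) = 1 + 3/8 = 11/8
0 + 1/(11/8) = 0 + 8/11 = 8/11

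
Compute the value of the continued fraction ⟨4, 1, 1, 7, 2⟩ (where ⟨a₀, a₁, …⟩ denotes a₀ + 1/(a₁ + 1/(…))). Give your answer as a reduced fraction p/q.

a_0 = 4: 4/1
a_1 = 1: 5/1
a_2 = 1: 9/2
a_3 = 7: 68/15
a_4 = 2: 145/32

145/32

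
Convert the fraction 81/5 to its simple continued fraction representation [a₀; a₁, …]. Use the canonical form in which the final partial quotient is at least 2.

[16; 5]

Apply division with remainder until the remainder is 0:
⌊81/5⌋ = 16, remainder 1
⌊5/1⌋ = 5, remainder 0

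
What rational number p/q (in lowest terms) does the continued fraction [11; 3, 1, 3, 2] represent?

383/34

Use the convergent recurrence hₖ = aₖ·hₖ₋₁ + hₖ₋₂ (and likewise for the denominators kₖ):
a_0 = 11: 11/1
a_1 = 3: 34/3
a_2 = 1: 45/4
a_3 = 3: 169/15
a_4 = 2: 383/34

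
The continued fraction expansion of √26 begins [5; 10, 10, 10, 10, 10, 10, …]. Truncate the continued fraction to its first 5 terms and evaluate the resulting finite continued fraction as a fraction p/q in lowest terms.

Collapse the nested fraction from the inside out:
Start with 10.
10 + 1/(10/1) = 10 + 1/10 = 101/10
10 + 1/(101/10) = 10 + 10/101 = 1020/101
10 + 1/(1020/101) = 10 + 101/1020 = 10301/1020
5 + 1/(10301/1020) = 5 + 1020/10301 = 52525/10301

52525/10301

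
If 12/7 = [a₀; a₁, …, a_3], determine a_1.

1

⌊12/7⌋ = 1, remainder 5
⌊7/5⌋ = 1, remainder 2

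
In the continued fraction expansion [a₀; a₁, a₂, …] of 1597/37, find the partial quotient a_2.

6

⌊1597/37⌋ = 43, remainder 6
⌊37/6⌋ = 6, remainder 1
⌊6/1⌋ = 6, remainder 0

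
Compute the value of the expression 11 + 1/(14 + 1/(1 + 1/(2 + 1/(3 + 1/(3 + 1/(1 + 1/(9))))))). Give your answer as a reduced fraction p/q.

Work from the innermost term outward:
Start with 9.
1 + 1/(9/1) = 1 + 1/9 = 10/9
3 + 1/(10/9) = 3 + 9/10 = 39/10
3 + 1/(39/10) = 3 + 10/39 = 127/39
2 + 1/(127/39) = 2 + 39/127 = 293/127
1 + 1/(293/127) = 1 + 127/293 = 420/293
14 + 1/(420/293) = 14 + 293/420 = 6173/420
11 + 1/(6173/420) = 11 + 420/6173 = 68323/6173

68323/6173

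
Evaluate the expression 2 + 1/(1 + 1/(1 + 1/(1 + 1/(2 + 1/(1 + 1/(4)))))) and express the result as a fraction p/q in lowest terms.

137/52

a_0 = 2: 2/1
a_1 = 1: 3/1
a_2 = 1: 5/2
a_3 = 1: 8/3
a_4 = 2: 21/8
a_5 = 1: 29/11
a_6 = 4: 137/52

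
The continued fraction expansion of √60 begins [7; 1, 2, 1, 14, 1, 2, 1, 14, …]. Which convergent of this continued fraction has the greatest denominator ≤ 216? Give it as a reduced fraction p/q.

1433/185

List convergents until the denominator exceeds the bound:
a_0 = 7: 7/1  (≤ bound)
a_1 = 1: 8/1  (≤ bound)
a_2 = 2: 23/3  (≤ bound)
a_3 = 1: 31/4  (≤ bound)
a_4 = 14: 457/59  (≤ bound)
a_5 = 1: 488/63  (≤ bound)
a_6 = 2: 1433/185  (≤ bound)
a_7 = 1: 1921/248  (> 216, stop)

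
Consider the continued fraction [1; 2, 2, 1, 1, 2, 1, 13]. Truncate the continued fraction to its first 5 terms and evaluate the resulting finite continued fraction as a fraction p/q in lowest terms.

17/12

a_0 = 1: 1/1
a_1 = 2: 3/2
a_2 = 2: 7/5
a_3 = 1: 10/7
a_4 = 1: 17/12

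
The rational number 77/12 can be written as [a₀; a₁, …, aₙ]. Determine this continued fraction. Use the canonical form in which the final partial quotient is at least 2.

77 ÷ 12 → quotient 6, remainder 5
12 ÷ 5 → quotient 2, remainder 2
5 ÷ 2 → quotient 2, remainder 1
2 ÷ 1 → quotient 2, remainder 0

[6; 2, 2, 2]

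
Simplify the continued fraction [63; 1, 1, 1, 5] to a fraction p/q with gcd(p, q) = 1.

1082/17

Start with 5.
1 + 1/(5/1) = 1 + 1/5 = 6/5
1 + 1/(6/5) = 1 + 5/6 = 11/6
1 + 1/(11/6) = 1 + 6/11 = 17/11
63 + 1/(17/11) = 63 + 11/17 = 1082/17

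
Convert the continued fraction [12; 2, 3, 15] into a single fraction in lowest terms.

a_0 = 12: 12/1
a_1 = 2: 25/2
a_2 = 3: 87/7
a_3 = 15: 1330/107

1330/107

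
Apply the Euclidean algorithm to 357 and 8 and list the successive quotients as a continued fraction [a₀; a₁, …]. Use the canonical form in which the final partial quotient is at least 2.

⌊357/8⌋ = 44, remainder 5
⌊8/5⌋ = 1, remainder 3
⌊5/3⌋ = 1, remainder 2
⌊3/2⌋ = 1, remainder 1
⌊2/1⌋ = 2, remainder 0

[44; 1, 1, 1, 2]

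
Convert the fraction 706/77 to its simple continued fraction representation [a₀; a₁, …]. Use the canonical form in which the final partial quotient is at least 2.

[9; 5, 1, 12]

⌊706/77⌋ = 9, remainder 13
⌊77/13⌋ = 5, remainder 12
⌊13/12⌋ = 1, remainder 1
⌊12/1⌋ = 12, remainder 0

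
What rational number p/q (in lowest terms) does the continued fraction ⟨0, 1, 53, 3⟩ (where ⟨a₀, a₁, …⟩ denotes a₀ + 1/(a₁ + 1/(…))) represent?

160/163

a_0 = 0: 0/1
a_1 = 1: 1/1
a_2 = 53: 53/54
a_3 = 3: 160/163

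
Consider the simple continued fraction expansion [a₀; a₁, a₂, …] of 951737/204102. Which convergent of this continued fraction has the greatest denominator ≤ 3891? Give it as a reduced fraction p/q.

a_0 = 4: 4/1  (≤ bound)
a_1 = 1: 5/1  (≤ bound)
a_2 = 1: 9/2  (≤ bound)
a_3 = 1: 14/3  (≤ bound)
a_4 = 30: 429/92  (≤ bound)
a_5 = 48: 20606/4419  (> 3891, stop)

429/92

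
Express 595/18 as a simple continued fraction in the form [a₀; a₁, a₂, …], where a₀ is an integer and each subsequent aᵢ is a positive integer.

595 = 33·18 + 1, so a_0 = 33
18 = 18·1 + 0, so a_1 = 18

[33; 18]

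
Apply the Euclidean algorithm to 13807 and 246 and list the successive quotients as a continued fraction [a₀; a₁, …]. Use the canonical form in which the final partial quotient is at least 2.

[56; 7, 1, 14, 2]

⌊13807/246⌋ = 56, remainder 31
⌊246/31⌋ = 7, remainder 29
⌊31/29⌋ = 1, remainder 2
⌊29/2⌋ = 14, remainder 1
⌊2/1⌋ = 2, remainder 0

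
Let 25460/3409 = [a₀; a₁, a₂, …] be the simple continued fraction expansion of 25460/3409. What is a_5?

1

Run the Euclidean algorithm, recording each quotient:
25460 ÷ 3409 → quotient 7, remainder 1597
3409 ÷ 1597 → quotient 2, remainder 215
1597 ÷ 215 → quotient 7, remainder 92
215 ÷ 92 → quotient 2, remainder 31
92 ÷ 31 → quotient 2, remainder 30
31 ÷ 30 → quotient 1, remainder 1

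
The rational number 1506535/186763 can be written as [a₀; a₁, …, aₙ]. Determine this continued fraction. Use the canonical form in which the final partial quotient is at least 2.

[8; 15, 41, 1, 2, 1, 1, 42]

1506535 = 8·186763 + 12431, so a_0 = 8
186763 = 15·12431 + 298, so a_1 = 15
12431 = 41·298 + 213, so a_2 = 41
298 = 1·213 + 85, so a_3 = 1
213 = 2·85 + 43, so a_4 = 2
85 = 1·43 + 42, so a_5 = 1
43 = 1·42 + 1, so a_6 = 1
42 = 42·1 + 0, so a_7 = 42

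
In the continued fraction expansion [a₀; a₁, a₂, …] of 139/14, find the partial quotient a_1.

Repeatedly divide and take the remainder:
⌊139/14⌋ = 9, remainder 13
⌊14/13⌋ = 1, remainder 1

1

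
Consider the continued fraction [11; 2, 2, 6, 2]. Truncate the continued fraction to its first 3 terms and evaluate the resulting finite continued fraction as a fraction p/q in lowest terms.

57/5

a_0 = 11: 11/1
a_1 = 2: 23/2
a_2 = 2: 57/5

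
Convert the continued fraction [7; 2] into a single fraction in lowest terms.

15/2

Work from the innermost term outward:
Start with 2.
7 + 1/(2/1) = 7 + 1/2 = 15/2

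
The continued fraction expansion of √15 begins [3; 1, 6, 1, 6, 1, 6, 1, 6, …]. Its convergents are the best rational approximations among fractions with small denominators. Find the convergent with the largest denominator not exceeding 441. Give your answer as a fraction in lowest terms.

1677/433

a_0 = 3: 3/1  (≤ bound)
a_1 = 1: 4/1  (≤ bound)
a_2 = 6: 27/7  (≤ bound)
a_3 = 1: 31/8  (≤ bound)
a_4 = 6: 213/55  (≤ bound)
a_5 = 1: 244/63  (≤ bound)
a_6 = 6: 1677/433  (≤ bound)
a_7 = 1: 1921/496  (> 441, stop)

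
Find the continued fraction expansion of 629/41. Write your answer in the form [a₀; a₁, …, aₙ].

[15; 2, 1, 13]

629 ÷ 41 → quotient 15, remainder 14
41 ÷ 14 → quotient 2, remainder 13
14 ÷ 13 → quotient 1, remainder 1
13 ÷ 1 → quotient 13, remainder 0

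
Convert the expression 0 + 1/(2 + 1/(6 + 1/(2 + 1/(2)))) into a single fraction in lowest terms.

Start with 2.
2 + 1/(2/1) = 2 + 1/2 = 5/2
6 + 1/(5/2) = 6 + 2/5 = 32/5
2 + 1/(32/5) = 2 + 5/32 = 69/32
0 + 1/(69/32) = 0 + 32/69 = 32/69

32/69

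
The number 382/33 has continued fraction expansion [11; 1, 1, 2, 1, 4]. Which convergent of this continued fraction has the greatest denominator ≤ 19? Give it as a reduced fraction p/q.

a_0 = 11: 11/1  (≤ bound)
a_1 = 1: 12/1  (≤ bound)
a_2 = 1: 23/2  (≤ bound)
a_3 = 2: 58/5  (≤ bound)
a_4 = 1: 81/7  (≤ bound)
a_5 = 4: 382/33  (> 19, stop)

81/7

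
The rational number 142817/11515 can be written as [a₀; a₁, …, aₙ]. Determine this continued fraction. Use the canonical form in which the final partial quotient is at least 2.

[12; 2, 2, 14, 2, 5, 2, 6]

142817 ÷ 11515 → quotient 12, remainder 4637
11515 ÷ 4637 → quotient 2, remainder 2241
4637 ÷ 2241 → quotient 2, remainder 155
2241 ÷ 155 → quotient 14, remainder 71
155 ÷ 71 → quotient 2, remainder 13
71 ÷ 13 → quotient 5, remainder 6
13 ÷ 6 → quotient 2, remainder 1
6 ÷ 1 → quotient 6, remainder 0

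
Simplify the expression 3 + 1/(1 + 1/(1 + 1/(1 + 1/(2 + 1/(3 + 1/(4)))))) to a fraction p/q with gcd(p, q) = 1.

421/116

a_0 = 3: 3/1
a_1 = 1: 4/1
a_2 = 1: 7/2
a_3 = 1: 11/3
a_4 = 2: 29/8
a_5 = 3: 98/27
a_6 = 4: 421/116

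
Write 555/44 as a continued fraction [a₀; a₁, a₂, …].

[12; 1, 1, 1, 1, 2, 3]

⌊555/44⌋ = 12, remainder 27
⌊44/27⌋ = 1, remainder 17
⌊27/17⌋ = 1, remainder 10
⌊17/10⌋ = 1, remainder 7
⌊10/7⌋ = 1, remainder 3
⌊7/3⌋ = 2, remainder 1
⌊3/1⌋ = 3, remainder 0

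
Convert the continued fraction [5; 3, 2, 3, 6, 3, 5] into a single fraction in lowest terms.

Use the convergent recurrence hₖ = aₖ·hₖ₋₁ + hₖ₋₂ (and likewise for the denominators kₖ):
a_0 = 5: 5/1
a_1 = 3: 16/3
a_2 = 2: 37/7
a_3 = 3: 127/24
a_4 = 6: 799/151
a_5 = 3: 2524/477
a_6 = 5: 13419/2536

13419/2536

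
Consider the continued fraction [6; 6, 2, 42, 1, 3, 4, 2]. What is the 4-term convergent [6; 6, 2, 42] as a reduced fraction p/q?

3397/552

a_0 = 6: 6/1
a_1 = 6: 37/6
a_2 = 2: 80/13
a_3 = 42: 3397/552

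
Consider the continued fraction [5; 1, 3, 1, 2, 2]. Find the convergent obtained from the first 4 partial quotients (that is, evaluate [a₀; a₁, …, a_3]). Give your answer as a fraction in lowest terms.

a_0 = 5: 5/1
a_1 = 1: 6/1
a_2 = 3: 23/4
a_3 = 1: 29/5

29/5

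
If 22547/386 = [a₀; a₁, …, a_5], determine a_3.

Apply division with remainder until the remainder is 0:
⌊22547/386⌋ = 58, remainder 159
⌊386/159⌋ = 2, remainder 68
⌊159/68⌋ = 2, remainder 23
⌊68/23⌋ = 2, remainder 22

2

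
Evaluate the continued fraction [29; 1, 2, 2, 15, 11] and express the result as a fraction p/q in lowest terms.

Start with 11.
15 + 1/(11/1) = 15 + 1/11 = 166/11
2 + 1/(166/11) = 2 + 11/166 = 343/166
2 + 1/(343/166) = 2 + 166/343 = 852/343
1 + 1/(852/343) = 1 + 343/852 = 1195/852
29 + 1/(1195/852) = 29 + 852/1195 = 35507/1195

35507/1195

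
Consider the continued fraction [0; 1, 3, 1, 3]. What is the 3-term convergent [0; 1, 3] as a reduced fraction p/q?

3/4

Collapse the nested fraction from the inside out:
Start with 3.
1 + 1/(3/1) = 1 + 1/3 = 4/3
0 + 1/(4/3) = 0 + 3/4 = 3/4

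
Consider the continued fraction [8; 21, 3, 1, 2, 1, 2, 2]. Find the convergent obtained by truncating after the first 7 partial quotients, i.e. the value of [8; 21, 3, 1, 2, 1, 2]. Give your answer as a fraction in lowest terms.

7017/872

a_0 = 8: 8/1
a_1 = 21: 169/21
a_2 = 3: 515/64
a_3 = 1: 684/85
a_4 = 2: 1883/234
a_5 = 1: 2567/319
a_6 = 2: 7017/872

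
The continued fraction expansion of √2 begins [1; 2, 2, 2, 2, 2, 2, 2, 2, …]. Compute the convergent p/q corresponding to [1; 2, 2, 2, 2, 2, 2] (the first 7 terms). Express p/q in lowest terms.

Start with 2.
2 + 1/(2/1) = 2 + 1/2 = 5/2
2 + 1/(5/2) = 2 + 2/5 = 12/5
2 + 1/(12/5) = 2 + 5/12 = 29/12
2 + 1/(29/12) = 2 + 12/29 = 70/29
2 + 1/(70/29) = 2 + 29/70 = 169/70
1 + 1/(169/70) = 1 + 70/169 = 239/169

239/169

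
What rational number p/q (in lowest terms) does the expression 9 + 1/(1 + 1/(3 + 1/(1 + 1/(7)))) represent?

a_0 = 9: 9/1
a_1 = 1: 10/1
a_2 = 3: 39/4
a_3 = 1: 49/5
a_4 = 7: 382/39

382/39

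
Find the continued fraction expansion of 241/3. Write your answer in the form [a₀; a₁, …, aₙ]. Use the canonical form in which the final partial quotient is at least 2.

Repeatedly divide and take the remainder:
⌊241/3⌋ = 80, remainder 1
⌊3/1⌋ = 3, remainder 0

[80; 3]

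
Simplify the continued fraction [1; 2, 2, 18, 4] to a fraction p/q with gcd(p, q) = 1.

Use the convergent recurrence hₖ = aₖ·hₖ₋₁ + hₖ₋₂ (and likewise for the denominators kₖ):
a_0 = 1: 1/1
a_1 = 2: 3/2
a_2 = 2: 7/5
a_3 = 18: 129/92
a_4 = 4: 523/373

523/373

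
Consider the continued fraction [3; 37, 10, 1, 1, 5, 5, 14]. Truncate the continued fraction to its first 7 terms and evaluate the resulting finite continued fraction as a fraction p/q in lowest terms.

67483/22294

Starting at the tail and folding back:
Start with 5.
5 + 1/(5/1) = 5 + 1/5 = 26/5
1 + 1/(26/5) = 1 + 5/26 = 31/26
1 + 1/(31/26) = 1 + 26/31 = 57/31
10 + 1/(57/31) = 10 + 31/57 = 601/57
37 + 1/(601/57) = 37 + 57/601 = 22294/601
3 + 1/(22294/601) = 3 + 601/22294 = 67483/22294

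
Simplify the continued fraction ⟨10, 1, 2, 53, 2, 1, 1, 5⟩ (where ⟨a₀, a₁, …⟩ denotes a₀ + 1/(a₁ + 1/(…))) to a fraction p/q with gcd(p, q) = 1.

a_0 = 10: 10/1
a_1 = 1: 11/1
a_2 = 2: 32/3
a_3 = 53: 1707/160
a_4 = 2: 3446/323
a_5 = 1: 5153/483
a_6 = 1: 8599/806
a_7 = 5: 48148/4513

48148/4513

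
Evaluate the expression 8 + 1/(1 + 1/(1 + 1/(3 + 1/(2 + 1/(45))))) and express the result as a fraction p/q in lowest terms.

6225/727

Build up convergents one term at a time:
a_0 = 8: 8/1
a_1 = 1: 9/1
a_2 = 1: 17/2
a_3 = 3: 60/7
a_4 = 2: 137/16
a_5 = 45: 6225/727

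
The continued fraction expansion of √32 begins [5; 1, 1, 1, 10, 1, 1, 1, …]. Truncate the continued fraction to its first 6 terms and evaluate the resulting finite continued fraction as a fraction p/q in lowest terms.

198/35

Start with 1.
10 + 1/(1/1) = 10 + 1/1 = 11/1
1 + 1/(11/1) = 1 + 1/11 = 12/11
1 + 1/(12/11) = 1 + 11/12 = 23/12
1 + 1/(23/12) = 1 + 12/23 = 35/23
5 + 1/(35/23) = 5 + 23/35 = 198/35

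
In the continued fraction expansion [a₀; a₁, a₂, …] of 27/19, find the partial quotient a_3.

1

Repeatedly divide and take the remainder:
⌊27/19⌋ = 1, remainder 8
⌊19/8⌋ = 2, remainder 3
⌊8/3⌋ = 2, remainder 2
⌊3/2⌋ = 1, remainder 1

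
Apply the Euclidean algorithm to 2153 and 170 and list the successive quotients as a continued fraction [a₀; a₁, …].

[12; 1, 1, 1, 56]

⌊2153/170⌋ = 12, remainder 113
⌊170/113⌋ = 1, remainder 57
⌊113/57⌋ = 1, remainder 56
⌊57/56⌋ = 1, remainder 1
⌊56/1⌋ = 56, remainder 0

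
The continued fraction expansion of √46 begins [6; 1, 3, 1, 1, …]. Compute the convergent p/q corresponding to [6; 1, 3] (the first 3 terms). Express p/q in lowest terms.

Collapse the nested fraction from the inside out:
Start with 3.
1 + 1/(3/1) = 1 + 1/3 = 4/3
6 + 1/(4/3) = 6 + 3/4 = 27/4

27/4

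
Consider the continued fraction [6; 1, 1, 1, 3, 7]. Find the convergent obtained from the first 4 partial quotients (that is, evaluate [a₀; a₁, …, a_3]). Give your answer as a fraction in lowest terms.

20/3

Compute successive convergents:
a_0 = 6: 6/1
a_1 = 1: 7/1
a_2 = 1: 13/2
a_3 = 1: 20/3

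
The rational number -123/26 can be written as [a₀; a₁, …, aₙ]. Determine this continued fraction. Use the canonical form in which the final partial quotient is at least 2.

[-5; 3, 1, 2, 2]

-123 ÷ 26 → quotient -5, remainder 7
26 ÷ 7 → quotient 3, remainder 5
7 ÷ 5 → quotient 1, remainder 2
5 ÷ 2 → quotient 2, remainder 1
2 ÷ 1 → quotient 2, remainder 0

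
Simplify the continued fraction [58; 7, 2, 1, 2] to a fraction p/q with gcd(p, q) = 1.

Start with 2.
1 + 1/(2/1) = 1 + 1/2 = 3/2
2 + 1/(3/2) = 2 + 2/3 = 8/3
7 + 1/(8/3) = 7 + 3/8 = 59/8
58 + 1/(59/8) = 58 + 8/59 = 3430/59

3430/59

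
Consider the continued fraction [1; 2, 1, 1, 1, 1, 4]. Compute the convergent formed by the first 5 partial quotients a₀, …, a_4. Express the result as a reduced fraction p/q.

a_0 = 1: 1/1
a_1 = 2: 3/2
a_2 = 1: 4/3
a_3 = 1: 7/5
a_4 = 1: 11/8

11/8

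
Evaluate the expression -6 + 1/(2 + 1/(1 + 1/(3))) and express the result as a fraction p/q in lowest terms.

Compute successive convergents:
a_0 = -6: -6/1
a_1 = 2: -11/2
a_2 = 1: -17/3
a_3 = 3: -62/11

-62/11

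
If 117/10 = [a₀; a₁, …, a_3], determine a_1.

117 = 11·10 + 7, so a_0 = 11
10 = 1·7 + 3, so a_1 = 1

1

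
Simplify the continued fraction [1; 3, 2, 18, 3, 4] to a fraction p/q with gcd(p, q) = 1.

2194/1705

a_0 = 1: 1/1
a_1 = 3: 4/3
a_2 = 2: 9/7
a_3 = 18: 166/129
a_4 = 3: 507/394
a_5 = 4: 2194/1705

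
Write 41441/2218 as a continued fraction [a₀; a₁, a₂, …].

Repeatedly divide and take the remainder:
41441 = 18·2218 + 1517, so a_0 = 18
2218 = 1·1517 + 701, so a_1 = 1
1517 = 2·701 + 115, so a_2 = 2
701 = 6·115 + 11, so a_3 = 6
115 = 10·11 + 5, so a_4 = 10
11 = 2·5 + 1, so a_5 = 2
5 = 5·1 + 0, so a_6 = 5

[18; 1, 2, 6, 10, 2, 5]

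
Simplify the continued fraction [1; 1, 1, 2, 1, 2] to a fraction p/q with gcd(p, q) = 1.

Use the convergent recurrence hₖ = aₖ·hₖ₋₁ + hₖ₋₂ (and likewise for the denominators kₖ):
a_0 = 1: 1/1
a_1 = 1: 2/1
a_2 = 1: 3/2
a_3 = 2: 8/5
a_4 = 1: 11/7
a_5 = 2: 30/19

30/19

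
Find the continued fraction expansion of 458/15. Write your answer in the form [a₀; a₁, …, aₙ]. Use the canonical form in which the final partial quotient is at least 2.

Repeatedly divide and take the remainder:
⌊458/15⌋ = 30, remainder 8
⌊15/8⌋ = 1, remainder 7
⌊8/7⌋ = 1, remainder 1
⌊7/1⌋ = 7, remainder 0

[30; 1, 1, 7]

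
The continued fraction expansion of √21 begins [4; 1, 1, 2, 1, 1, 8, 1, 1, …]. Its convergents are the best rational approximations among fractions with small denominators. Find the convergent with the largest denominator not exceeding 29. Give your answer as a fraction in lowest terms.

55/12

List convergents until the denominator exceeds the bound:
a_0 = 4: 4/1  (≤ bound)
a_1 = 1: 5/1  (≤ bound)
a_2 = 1: 9/2  (≤ bound)
a_3 = 2: 23/5  (≤ bound)
a_4 = 1: 32/7  (≤ bound)
a_5 = 1: 55/12  (≤ bound)
a_6 = 8: 472/103  (> 29, stop)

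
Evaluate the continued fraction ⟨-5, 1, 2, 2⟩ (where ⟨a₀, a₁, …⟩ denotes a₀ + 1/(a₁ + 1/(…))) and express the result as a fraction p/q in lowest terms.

a_0 = -5: -5/1
a_1 = 1: -4/1
a_2 = 2: -13/3
a_3 = 2: -30/7

-30/7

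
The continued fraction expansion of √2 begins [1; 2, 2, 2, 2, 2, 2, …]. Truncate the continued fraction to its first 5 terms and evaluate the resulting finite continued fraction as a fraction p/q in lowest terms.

41/29

Build up convergents one term at a time:
a_0 = 1: 1/1
a_1 = 2: 3/2
a_2 = 2: 7/5
a_3 = 2: 17/12
a_4 = 2: 41/29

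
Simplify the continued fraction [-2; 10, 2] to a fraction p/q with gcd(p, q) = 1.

Use the convergent recurrence hₖ = aₖ·hₖ₋₁ + hₖ₋₂ (and likewise for the denominators kₖ):
a_0 = -2: -2/1
a_1 = 10: -19/10
a_2 = 2: -40/21

-40/21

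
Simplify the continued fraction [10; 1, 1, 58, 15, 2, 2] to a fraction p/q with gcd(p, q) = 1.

Starting at the tail and folding back:
Start with 2.
2 + 1/(2/1) = 2 + 1/2 = 5/2
15 + 1/(5/2) = 15 + 2/5 = 77/5
58 + 1/(77/5) = 58 + 5/77 = 4471/77
1 + 1/(4471/77) = 1 + 77/4471 = 4548/4471
1 + 1/(4548/4471) = 1 + 4471/4548 = 9019/4548
10 + 1/(9019/4548) = 10 + 4548/9019 = 94738/9019

94738/9019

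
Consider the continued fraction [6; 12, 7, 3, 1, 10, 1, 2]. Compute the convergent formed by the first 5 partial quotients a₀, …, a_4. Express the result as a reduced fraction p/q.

Start with 1.
3 + 1/(1/1) = 3 + 1/1 = 4/1
7 + 1/(4/1) = 7 + 1/4 = 29/4
12 + 1/(29/4) = 12 + 4/29 = 352/29
6 + 1/(352/29) = 6 + 29/352 = 2141/352

2141/352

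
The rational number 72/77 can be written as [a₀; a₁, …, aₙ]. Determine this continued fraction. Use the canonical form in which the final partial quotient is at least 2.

[0; 1, 14, 2, 2]

72 = 0·77 + 72, so a_0 = 0
77 = 1·72 + 5, so a_1 = 1
72 = 14·5 + 2, so a_2 = 14
5 = 2·2 + 1, so a_3 = 2
2 = 2·1 + 0, so a_4 = 2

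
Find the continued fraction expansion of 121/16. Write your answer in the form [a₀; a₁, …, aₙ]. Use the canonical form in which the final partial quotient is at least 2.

⌊121/16⌋ = 7, remainder 9
⌊16/9⌋ = 1, remainder 7
⌊9/7⌋ = 1, remainder 2
⌊7/2⌋ = 3, remainder 1
⌊2/1⌋ = 2, remainder 0

[7; 1, 1, 3, 2]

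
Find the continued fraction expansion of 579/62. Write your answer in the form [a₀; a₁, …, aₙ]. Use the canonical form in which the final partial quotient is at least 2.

⌊579/62⌋ = 9, remainder 21
⌊62/21⌋ = 2, remainder 20
⌊21/20⌋ = 1, remainder 1
⌊20/1⌋ = 20, remainder 0

[9; 2, 1, 20]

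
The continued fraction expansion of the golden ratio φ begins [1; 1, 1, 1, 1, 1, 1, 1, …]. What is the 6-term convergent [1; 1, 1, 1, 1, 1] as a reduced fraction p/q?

Start with 1.
1 + 1/(1/1) = 1 + 1/1 = 2/1
1 + 1/(2/1) = 1 + 1/2 = 3/2
1 + 1/(3/2) = 1 + 2/3 = 5/3
1 + 1/(5/3) = 1 + 3/5 = 8/5
1 + 1/(8/5) = 1 + 5/8 = 13/8

13/8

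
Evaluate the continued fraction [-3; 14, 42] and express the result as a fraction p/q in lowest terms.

-1725/589

Start with 42.
14 + 1/(42/1) = 14 + 1/42 = 589/42
-3 + 1/(589/42) = -3 + 42/589 = -1725/589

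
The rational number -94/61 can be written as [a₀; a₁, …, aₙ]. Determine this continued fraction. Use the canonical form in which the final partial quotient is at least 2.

Run the Euclidean algorithm, recording each quotient:
⌊-94/61⌋ = -2, remainder 28
⌊61/28⌋ = 2, remainder 5
⌊28/5⌋ = 5, remainder 3
⌊5/3⌋ = 1, remainder 2
⌊3/2⌋ = 1, remainder 1
⌊2/1⌋ = 2, remainder 0

[-2; 2, 5, 1, 1, 2]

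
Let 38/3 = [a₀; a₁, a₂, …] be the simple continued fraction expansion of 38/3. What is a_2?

Repeatedly divide and take the remainder:
38 = 12·3 + 2, so a_0 = 12
3 = 1·2 + 1, so a_1 = 1
2 = 2·1 + 0, so a_2 = 2

2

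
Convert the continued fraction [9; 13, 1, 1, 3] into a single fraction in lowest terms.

862/95

Start with 3.
1 + 1/(3/1) = 1 + 1/3 = 4/3
1 + 1/(4/3) = 1 + 3/4 = 7/4
13 + 1/(7/4) = 13 + 4/7 = 95/7
9 + 1/(95/7) = 9 + 7/95 = 862/95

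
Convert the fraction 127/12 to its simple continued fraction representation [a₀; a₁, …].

⌊127/12⌋ = 10, remainder 7
⌊12/7⌋ = 1, remainder 5
⌊7/5⌋ = 1, remainder 2
⌊5/2⌋ = 2, remainder 1
⌊2/1⌋ = 2, remainder 0

[10; 1, 1, 2, 2]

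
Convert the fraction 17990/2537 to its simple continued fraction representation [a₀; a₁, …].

[7; 10, 1, 56, 1, 3]

Run the Euclidean algorithm, recording each quotient:
17990 = 7·2537 + 231, so a_0 = 7
2537 = 10·231 + 227, so a_1 = 10
231 = 1·227 + 4, so a_2 = 1
227 = 56·4 + 3, so a_3 = 56
4 = 1·3 + 1, so a_4 = 1
3 = 3·1 + 0, so a_5 = 3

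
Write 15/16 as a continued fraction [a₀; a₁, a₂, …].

[0; 1, 15]

Repeatedly divide and take the remainder:
⌊15/16⌋ = 0, remainder 15
⌊16/15⌋ = 1, remainder 1
⌊15/1⌋ = 15, remainder 0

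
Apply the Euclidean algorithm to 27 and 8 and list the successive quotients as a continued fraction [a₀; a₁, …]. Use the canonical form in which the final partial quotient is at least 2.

27 ÷ 8 → quotient 3, remainder 3
8 ÷ 3 → quotient 2, remainder 2
3 ÷ 2 → quotient 1, remainder 1
2 ÷ 1 → quotient 2, remainder 0

[3; 2, 1, 2]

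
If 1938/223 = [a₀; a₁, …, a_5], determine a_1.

Repeatedly divide and take the remainder:
1938 = 8·223 + 154, so a_0 = 8
223 = 1·154 + 69, so a_1 = 1

1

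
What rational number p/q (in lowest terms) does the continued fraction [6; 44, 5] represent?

1331/221

Starting at the tail and folding back:
Start with 5.
44 + 1/(5/1) = 44 + 1/5 = 221/5
6 + 1/(221/5) = 6 + 5/221 = 1331/221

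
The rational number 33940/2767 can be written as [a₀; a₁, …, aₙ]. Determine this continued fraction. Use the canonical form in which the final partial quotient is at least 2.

[12; 3, 1, 3, 6, 3, 9]

33940 = 12·2767 + 736, so a_0 = 12
2767 = 3·736 + 559, so a_1 = 3
736 = 1·559 + 177, so a_2 = 1
559 = 3·177 + 28, so a_3 = 3
177 = 6·28 + 9, so a_4 = 6
28 = 3·9 + 1, so a_5 = 3
9 = 9·1 + 0, so a_6 = 9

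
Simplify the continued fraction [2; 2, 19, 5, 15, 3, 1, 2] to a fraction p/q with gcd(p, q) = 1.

Starting at the tail and folding back:
Start with 2.
1 + 1/(2/1) = 1 + 1/2 = 3/2
3 + 1/(3/2) = 3 + 2/3 = 11/3
15 + 1/(11/3) = 15 + 3/11 = 168/11
5 + 1/(168/11) = 5 + 11/168 = 851/168
19 + 1/(851/168) = 19 + 168/851 = 16337/851
2 + 1/(16337/851) = 2 + 851/16337 = 33525/16337
2 + 1/(33525/16337) = 2 + 16337/33525 = 83387/33525

83387/33525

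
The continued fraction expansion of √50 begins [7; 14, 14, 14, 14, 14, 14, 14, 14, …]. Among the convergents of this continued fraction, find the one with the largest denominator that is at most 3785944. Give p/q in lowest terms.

a_0 = 7: 7/1  (≤ bound)
a_1 = 14: 99/14  (≤ bound)
a_2 = 14: 1393/197  (≤ bound)
a_3 = 14: 19601/2772  (≤ bound)
a_4 = 14: 275807/39005  (≤ bound)
a_5 = 14: 3880899/548842  (≤ bound)
a_6 = 14: 54608393/7722793  (> 3785944, stop)

3880899/548842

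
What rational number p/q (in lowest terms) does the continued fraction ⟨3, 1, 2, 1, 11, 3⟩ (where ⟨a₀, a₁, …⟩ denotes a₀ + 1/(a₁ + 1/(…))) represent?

543/145

a_0 = 3: 3/1
a_1 = 1: 4/1
a_2 = 2: 11/3
a_3 = 1: 15/4
a_4 = 11: 176/47
a_5 = 3: 543/145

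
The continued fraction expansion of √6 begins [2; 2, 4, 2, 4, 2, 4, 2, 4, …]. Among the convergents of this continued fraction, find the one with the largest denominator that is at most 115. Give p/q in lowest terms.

218/89

a_0 = 2: 2/1  (≤ bound)
a_1 = 2: 5/2  (≤ bound)
a_2 = 4: 22/9  (≤ bound)
a_3 = 2: 49/20  (≤ bound)
a_4 = 4: 218/89  (≤ bound)
a_5 = 2: 485/198  (> 115, stop)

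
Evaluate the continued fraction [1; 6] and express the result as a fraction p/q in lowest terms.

7/6

a_0 = 1: 1/1
a_1 = 6: 7/6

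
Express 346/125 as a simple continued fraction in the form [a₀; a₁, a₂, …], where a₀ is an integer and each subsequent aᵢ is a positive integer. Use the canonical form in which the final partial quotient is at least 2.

346 ÷ 125 → quotient 2, remainder 96
125 ÷ 96 → quotient 1, remainder 29
96 ÷ 29 → quotient 3, remainder 9
29 ÷ 9 → quotient 3, remainder 2
9 ÷ 2 → quotient 4, remainder 1
2 ÷ 1 → quotient 2, remainder 0

[2; 1, 3, 3, 4, 2]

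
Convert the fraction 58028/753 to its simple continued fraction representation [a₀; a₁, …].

58028 ÷ 753 → quotient 77, remainder 47
753 ÷ 47 → quotient 16, remainder 1
47 ÷ 1 → quotient 47, remainder 0

[77; 16, 47]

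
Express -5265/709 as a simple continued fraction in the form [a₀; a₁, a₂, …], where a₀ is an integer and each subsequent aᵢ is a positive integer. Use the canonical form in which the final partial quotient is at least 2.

[-8; 1, 1, 2, 1, 7, 13]

⌊-5265/709⌋ = -8, remainder 407
⌊709/407⌋ = 1, remainder 302
⌊407/302⌋ = 1, remainder 105
⌊302/105⌋ = 2, remainder 92
⌊105/92⌋ = 1, remainder 13
⌊92/13⌋ = 7, remainder 1
⌊13/1⌋ = 13, remainder 0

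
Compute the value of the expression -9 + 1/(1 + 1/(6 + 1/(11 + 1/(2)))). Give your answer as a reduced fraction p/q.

-1327/163

Build up convergents one term at a time:
a_0 = -9: -9/1
a_1 = 1: -8/1
a_2 = 6: -57/7
a_3 = 11: -635/78
a_4 = 2: -1327/163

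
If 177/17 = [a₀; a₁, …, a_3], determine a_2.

Apply division with remainder until the remainder is 0:
177 = 10·17 + 7, so a_0 = 10
17 = 2·7 + 3, so a_1 = 2
7 = 2·3 + 1, so a_2 = 2

2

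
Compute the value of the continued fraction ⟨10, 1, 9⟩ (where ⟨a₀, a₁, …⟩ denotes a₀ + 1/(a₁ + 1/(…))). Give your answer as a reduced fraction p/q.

109/10

Work from the innermost term outward:
Start with 9.
1 + 1/(9/1) = 1 + 1/9 = 10/9
10 + 1/(10/9) = 10 + 9/10 = 109/10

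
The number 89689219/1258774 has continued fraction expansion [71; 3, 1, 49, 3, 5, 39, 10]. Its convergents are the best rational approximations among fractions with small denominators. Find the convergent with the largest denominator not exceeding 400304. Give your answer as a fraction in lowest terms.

8946093/125557

List convergents until the denominator exceeds the bound:
a_0 = 71: 71/1  (≤ bound)
a_1 = 3: 214/3  (≤ bound)
a_2 = 1: 285/4  (≤ bound)
a_3 = 49: 14179/199  (≤ bound)
a_4 = 3: 42822/601  (≤ bound)
a_5 = 5: 228289/3204  (≤ bound)
a_6 = 39: 8946093/125557  (≤ bound)
a_7 = 10: 89689219/1258774  (> 400304, stop)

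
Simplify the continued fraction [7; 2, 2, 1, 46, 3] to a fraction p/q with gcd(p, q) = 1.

7339/988

Build up convergents one term at a time:
a_0 = 7: 7/1
a_1 = 2: 15/2
a_2 = 2: 37/5
a_3 = 1: 52/7
a_4 = 46: 2429/327
a_5 = 3: 7339/988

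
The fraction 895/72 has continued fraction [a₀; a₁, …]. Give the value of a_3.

10

Apply division with remainder until the remainder is 0:
⌊895/72⌋ = 12, remainder 31
⌊72/31⌋ = 2, remainder 10
⌊31/10⌋ = 3, remainder 1
⌊10/1⌋ = 10, remainder 0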